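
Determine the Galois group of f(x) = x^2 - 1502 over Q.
Gal(K/Q) = Z/2Z (cyclic of order 2)

x^2 - 1502 is irreducible over Q since 1502 is not a rational square. The splitting field Q(sqrt(1502)) has degree 2 over Q, and its unique nontrivial automorphism is sqrt(1502) ↦ -sqrt(1502). Hence Gal(Q(sqrt(1502))/Q) = Z/2Z.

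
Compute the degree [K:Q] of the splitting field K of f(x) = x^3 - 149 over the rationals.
[K:Q] = 6

x^3 - 149 has one real root r = 149^(1/3) and two complex roots r*zeta_3, r*zeta_3^2 where zeta_3 = e^(2*pi*i/3). The splitting field is Q(r, zeta_3). [Q(r):Q] = 3 and [Q(zeta_3):Q] = 2 with gcd = 1, so [Q(r, zeta_3):Q] = 3 * 2 = 6.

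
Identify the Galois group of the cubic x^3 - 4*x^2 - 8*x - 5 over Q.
Gal(K/Q) = S_3 (symmetric group of order 6)

Compute the discriminant of x^3 + (-4)*x^2 + (-8)*x + (-5): Δ = -1763. Since Δ is not a rational square, the Galois group is not contained in A_3; it must be the full S_3 (irreducibility of the cubic rules out anything smaller).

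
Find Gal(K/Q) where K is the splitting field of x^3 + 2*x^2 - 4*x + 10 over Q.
Gal(K/Q) = S_3 (symmetric group of order 6)

Compute the discriminant of x^3 + (2)*x^2 + (-4)*x + (10): Δ = -4140. Since Δ is not a rational square, the Galois group is not contained in A_3; it must be the full S_3 (irreducibility of the cubic rules out anything smaller).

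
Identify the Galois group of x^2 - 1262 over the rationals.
Gal(K/Q) = Z/2Z (cyclic of order 2)

x^2 - 1262 is irreducible over Q since 1262 is not a rational square. The splitting field Q(sqrt(1262)) has degree 2 over Q, and its unique nontrivial automorphism is sqrt(1262) ↦ -sqrt(1262). Hence Gal(Q(sqrt(1262))/Q) = Z/2Z.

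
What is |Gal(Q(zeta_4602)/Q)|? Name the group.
|Gal(Q(zeta_4602)/Q)| = phi(4602) = 1392; group ≅ (Z/4602Z)^* ≅ Z/2Z × Z/12Z × Z/58Z

The n-th cyclotomic polynomial Φ_4602(x) is the minimal polynomial of zeta_4602 over Q and has degree phi(4602) = 1392. So Q(zeta_4602) is a degree-1392 Galois extension with Galois group (Z/4602Z)^*. By CRT, (Z/4602Z)^* ≅ (Z/2Z)^* × (Z/3Z)^* × (Z/13Z)^* × (Z/59Z)^*. Each prime-power unit group is (Z/2Z)^* ≅ trivial group (order 1); (Z/3Z)^* ≅ Z/2Z; (Z/13Z)^* ≅ Z/12Z; (Z/59Z)^* ≅ Z/58Z. Hence Gal(Q(zeta_4602)/Q) ≅ Z/2Z × Z/12Z × Z/58Z.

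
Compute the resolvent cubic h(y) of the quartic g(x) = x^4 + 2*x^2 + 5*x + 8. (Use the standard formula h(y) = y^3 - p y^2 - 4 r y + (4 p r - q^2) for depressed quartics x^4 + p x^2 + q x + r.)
h(y) = y^3 - 2*y^2 - 32*y + 39

Identify coefficients: p = 2, q = 5, r = 8.
Plug into h(y) = y^3 - p y^2 - 4 r y + (4 p r - q^2):
  h(y) = y^3 - (2) y^2 - 4*(8) y + (4*(2)*(8) - (5)^2)
       = y^3 + (-2) y^2 + (-32) y + (39).
Simplifying: h(y) = y^3 - 2*y^2 - 32*y + 39.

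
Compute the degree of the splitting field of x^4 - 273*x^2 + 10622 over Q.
[K:Q] = 4

f factors as (x^2 - 47)(x^2 - 226); the splitting field is K = Q(sqrt(47), sqrt(226)). Since 47, 226, and 10622 are all non-squares in Q, the three subfields Q(sqrt(47)), Q(sqrt(226)), Q(sqrt(10622)) are distinct degree-2 extensions, so [K:Q] = 4 (Klein four Galois group).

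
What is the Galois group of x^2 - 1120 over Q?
Gal(K/Q) = Z/2Z (cyclic of order 2)

x^2 - 1120 is irreducible over Q since 1120 is not a rational square. The splitting field Q(sqrt(1120)) has degree 2 over Q, and its unique nontrivial automorphism is sqrt(1120) ↦ -sqrt(1120). Hence Gal(Q(sqrt(1120))/Q) = Z/2Z.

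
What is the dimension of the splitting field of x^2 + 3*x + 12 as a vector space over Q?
[K:Q] = 2

The discriminant of x^2 + (3)*x + (12) is b^2 - 4c = 9 - (48) = -39. Since -39 is not a perfect square in Q, the polynomial is irreducible over Q. Its two roots generate a degree-2 extension, so [K:Q] = 2.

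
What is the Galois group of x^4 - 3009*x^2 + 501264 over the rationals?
Gal(K/Q) = Z/2Z (cyclic of order 2)

f factors as (x^2 - 2832)(x^2 - 177), so the splitting field is K = Q(sqrt(2832), sqrt(177)). The squarefree part of 2832 is 177 and the squarefree part of 177 is also 177, so sqrt(2832) and sqrt(177) are both rational multiples of sqrt(177). Hence Q(sqrt(2832)) = Q(sqrt(177)) = Q(sqrt(177)), and the splitting field collapses to a single degree-2 extension with Galois group Z/2Z.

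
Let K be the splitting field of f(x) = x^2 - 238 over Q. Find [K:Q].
[K:Q] = 2

The polynomial x^2 - 238 is irreducible over Q since 238 is not a perfect square. Its splitting field is Q(sqrt(238)), which has degree 2 over Q.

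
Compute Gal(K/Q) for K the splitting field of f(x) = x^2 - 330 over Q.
Gal(K/Q) = Z/2Z (cyclic of order 2)

x^2 - 330 is irreducible over Q since 330 is not a rational square. The splitting field Q(sqrt(330)) has degree 2 over Q, and its unique nontrivial automorphism is sqrt(330) ↦ -sqrt(330). Hence Gal(Q(sqrt(330))/Q) = Z/2Z.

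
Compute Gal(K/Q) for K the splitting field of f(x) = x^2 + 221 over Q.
Gal(K/Q) = Z/2Z (cyclic of order 2)

x^2 + 221 is irreducible over Q since -221 is not a rational square. The splitting field Q(sqrt(-221)) has degree 2 over Q, and its unique nontrivial automorphism is sqrt(-221) ↦ -sqrt(-221). Hence Gal(Q(sqrt(-221))/Q) = Z/2Z.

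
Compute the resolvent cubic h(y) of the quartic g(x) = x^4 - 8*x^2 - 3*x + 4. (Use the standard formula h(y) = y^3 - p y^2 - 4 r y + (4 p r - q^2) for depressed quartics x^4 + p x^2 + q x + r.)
h(y) = y^3 + 8*y^2 - 16*y - 137

Identify coefficients: p = -8, q = -3, r = 4.
Plug into h(y) = y^3 - p y^2 - 4 r y + (4 p r - q^2):
  h(y) = y^3 - (-8) y^2 - 4*(4) y + (4*(-8)*(4) - (-3)^2)
       = y^3 + (8) y^2 + (-16) y + (-137).
Simplifying: h(y) = y^3 + 8*y^2 - 16*y - 137.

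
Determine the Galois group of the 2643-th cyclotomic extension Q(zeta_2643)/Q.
|Gal(Q(zeta_2643)/Q)| = phi(2643) = 1760; group ≅ (Z/2643Z)^* ≅ Z/2Z × Z/880Z

The n-th cyclotomic polynomial Φ_2643(x) is the minimal polynomial of zeta_2643 over Q and has degree phi(2643) = 1760. So Q(zeta_2643) is a degree-1760 Galois extension with Galois group (Z/2643Z)^*. By CRT, (Z/2643Z)^* ≅ (Z/3Z)^* × (Z/881Z)^*. Each prime-power unit group is (Z/3Z)^* ≅ Z/2Z; (Z/881Z)^* ≅ Z/880Z. Hence Gal(Q(zeta_2643)/Q) ≅ Z/2Z × Z/880Z.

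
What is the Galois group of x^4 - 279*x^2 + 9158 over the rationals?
Gal(K/Q) = V_4 (Klein four-group, Z/2Z × Z/2Z)

f factors as (x^2 - 38)(x^2 - 241), so the splitting field is K = Q(sqrt(38), sqrt(241)). The elements 38, 241, 9158 are all non-squares in Q, so sqrt(38) and sqrt(241) generate independent quadratic extensions. Thus [K:Q] = 4 and Gal(K/Q) is generated by the two order-2 automorphisms sqrt(38) ↦ -sqrt(38) and sqrt(241) ↦ -sqrt(241), giving V_4.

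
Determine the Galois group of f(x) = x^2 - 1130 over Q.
Gal(K/Q) = Z/2Z (cyclic of order 2)

x^2 - 1130 is irreducible over Q since 1130 is not a rational square. The splitting field Q(sqrt(1130)) has degree 2 over Q, and its unique nontrivial automorphism is sqrt(1130) ↦ -sqrt(1130). Hence Gal(Q(sqrt(1130))/Q) = Z/2Z.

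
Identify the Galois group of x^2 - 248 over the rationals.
Gal(K/Q) = Z/2Z (cyclic of order 2)

x^2 - 248 is irreducible over Q since 248 is not a rational square. The splitting field Q(sqrt(248)) has degree 2 over Q, and its unique nontrivial automorphism is sqrt(248) ↦ -sqrt(248). Hence Gal(Q(sqrt(248))/Q) = Z/2Z.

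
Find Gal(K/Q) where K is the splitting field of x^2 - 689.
Gal(K/Q) = Z/2Z (cyclic of order 2)

x^2 - 689 is irreducible over Q since 689 is not a rational square. The splitting field Q(sqrt(689)) has degree 2 over Q, and its unique nontrivial automorphism is sqrt(689) ↦ -sqrt(689). Hence Gal(Q(sqrt(689))/Q) = Z/2Z.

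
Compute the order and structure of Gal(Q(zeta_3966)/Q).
|Gal(Q(zeta_3966)/Q)| = phi(3966) = 1320; group ≅ (Z/3966Z)^* ≅ Z/2Z × Z/660Z

The n-th cyclotomic polynomial Φ_3966(x) is the minimal polynomial of zeta_3966 over Q and has degree phi(3966) = 1320. So Q(zeta_3966) is a degree-1320 Galois extension with Galois group (Z/3966Z)^*. By CRT, (Z/3966Z)^* ≅ (Z/2Z)^* × (Z/3Z)^* × (Z/661Z)^*. Each prime-power unit group is (Z/2Z)^* ≅ trivial group (order 1); (Z/3Z)^* ≅ Z/2Z; (Z/661Z)^* ≅ Z/660Z. Hence Gal(Q(zeta_3966)/Q) ≅ Z/2Z × Z/660Z.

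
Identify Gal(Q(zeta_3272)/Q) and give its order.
|Gal(Q(zeta_3272)/Q)| = phi(3272) = 1632; group ≅ (Z/3272Z)^* ≅ Z/2Z × Z/2Z × Z/408Z

The n-th cyclotomic polynomial Φ_3272(x) is the minimal polynomial of zeta_3272 over Q and has degree phi(3272) = 1632. So Q(zeta_3272) is a degree-1632 Galois extension with Galois group (Z/3272Z)^*. By CRT, (Z/3272Z)^* ≅ (Z/8Z)^* × (Z/409Z)^*. Each prime-power unit group is (Z/8Z)^* ≅ Z/2Z × Z/2Z; (Z/409Z)^* ≅ Z/408Z. Hence Gal(Q(zeta_3272)/Q) ≅ Z/2Z × Z/2Z × Z/408Z.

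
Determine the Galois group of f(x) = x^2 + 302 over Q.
Gal(K/Q) = Z/2Z (cyclic of order 2)

x^2 + 302 is irreducible over Q since -302 is not a rational square. The splitting field Q(sqrt(-302)) has degree 2 over Q, and its unique nontrivial automorphism is sqrt(-302) ↦ -sqrt(-302). Hence Gal(Q(sqrt(-302))/Q) = Z/2Z.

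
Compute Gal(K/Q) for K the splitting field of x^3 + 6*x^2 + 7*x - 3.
Gal(K/Q) = S_3 (symmetric group of order 6)

Compute the discriminant of x^3 + (6)*x^2 + (7)*x + (-3): Δ = 473. Since Δ is not a rational square, the Galois group is not contained in A_3; it must be the full S_3 (irreducibility of the cubic rules out anything smaller).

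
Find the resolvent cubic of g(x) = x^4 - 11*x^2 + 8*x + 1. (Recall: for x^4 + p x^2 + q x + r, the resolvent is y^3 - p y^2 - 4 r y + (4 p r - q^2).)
h(y) = y^3 + 11*y^2 - 4*y - 108

Identify coefficients: p = -11, q = 8, r = 1.
Plug into h(y) = y^3 - p y^2 - 4 r y + (4 p r - q^2):
  h(y) = y^3 - (-11) y^2 - 4*(1) y + (4*(-11)*(1) - (8)^2)
       = y^3 + (11) y^2 + (-4) y + (-108).
Simplifying: h(y) = y^3 + 11*y^2 - 4*y - 108.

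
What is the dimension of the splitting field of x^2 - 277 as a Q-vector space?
[K:Q] = 2

The polynomial x^2 - 277 is irreducible over Q since 277 is not a perfect square. Its splitting field is Q(sqrt(277)), which has degree 2 over Q.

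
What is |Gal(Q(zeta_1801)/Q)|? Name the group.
|Gal(Q(zeta_1801)/Q)| = phi(1801) = 1800; group ≅ (Z/1801Z)^* ≅ Z/1800Z

The n-th cyclotomic polynomial Φ_1801(x) is the minimal polynomial of zeta_1801 over Q and has degree phi(1801) = 1800. So Q(zeta_1801) is a degree-1800 Galois extension with Galois group (Z/1801Z)^*. (Z/1801Z)^* is cyclic since 1801 is an odd prime power (or 4). Hence Gal(Q(zeta_1801)/Q) ≅ Z/1800Z.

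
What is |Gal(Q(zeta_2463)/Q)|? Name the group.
|Gal(Q(zeta_2463)/Q)| = phi(2463) = 1640; group ≅ (Z/2463Z)^* ≅ Z/2Z × Z/820Z

The n-th cyclotomic polynomial Φ_2463(x) is the minimal polynomial of zeta_2463 over Q and has degree phi(2463) = 1640. So Q(zeta_2463) is a degree-1640 Galois extension with Galois group (Z/2463Z)^*. By CRT, (Z/2463Z)^* ≅ (Z/3Z)^* × (Z/821Z)^*. Each prime-power unit group is (Z/3Z)^* ≅ Z/2Z; (Z/821Z)^* ≅ Z/820Z. Hence Gal(Q(zeta_2463)/Q) ≅ Z/2Z × Z/820Z.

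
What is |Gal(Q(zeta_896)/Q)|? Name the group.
|Gal(Q(zeta_896)/Q)| = phi(896) = 384; group ≅ (Z/896Z)^* ≅ Z/2Z × Z/6Z × Z/32Z

The n-th cyclotomic polynomial Φ_896(x) is the minimal polynomial of zeta_896 over Q and has degree phi(896) = 384. So Q(zeta_896) is a degree-384 Galois extension with Galois group (Z/896Z)^*. By CRT, (Z/896Z)^* ≅ (Z/128Z)^* × (Z/7Z)^*. Each prime-power unit group is (Z/128Z)^* ≅ Z/2Z × Z/32Z; (Z/7Z)^* ≅ Z/6Z. Hence Gal(Q(zeta_896)/Q) ≅ Z/2Z × Z/6Z × Z/32Z.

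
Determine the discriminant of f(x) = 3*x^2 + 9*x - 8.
Δ = 177

For a quadratic a x^2 + b x + c the discriminant is Δ = b^2 - 4ac = (9)^2 - 4*(3)*(-8) = 81 - (-96) = 177.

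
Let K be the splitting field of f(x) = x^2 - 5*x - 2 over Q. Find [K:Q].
[K:Q] = 2

The discriminant of x^2 + (-5)*x + (-2) is b^2 - 4c = 25 - (-8) = 33. Since 33 is not a perfect square in Q, the polynomial is irreducible over Q. Its two roots generate a degree-2 extension, so [K:Q] = 2.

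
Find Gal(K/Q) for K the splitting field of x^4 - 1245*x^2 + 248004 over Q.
Gal(K/Q) = Z/2Z (cyclic of order 2)

f factors as (x^2 - 996)(x^2 - 249), so the splitting field is K = Q(sqrt(996), sqrt(249)). The squarefree part of 996 is 249 and the squarefree part of 249 is also 249, so sqrt(996) and sqrt(249) are both rational multiples of sqrt(249). Hence Q(sqrt(996)) = Q(sqrt(249)) = Q(sqrt(249)), and the splitting field collapses to a single degree-2 extension with Galois group Z/2Z.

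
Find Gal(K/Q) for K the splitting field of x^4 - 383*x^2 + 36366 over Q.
Gal(K/Q) = V_4 (Klein four-group, Z/2Z × Z/2Z)

f factors as (x^2 - 174)(x^2 - 209), so the splitting field is K = Q(sqrt(174), sqrt(209)). The elements 174, 209, 36366 are all non-squares in Q, so sqrt(174) and sqrt(209) generate independent quadratic extensions. Thus [K:Q] = 4 and Gal(K/Q) is generated by the two order-2 automorphisms sqrt(174) ↦ -sqrt(174) and sqrt(209) ↦ -sqrt(209), giving V_4.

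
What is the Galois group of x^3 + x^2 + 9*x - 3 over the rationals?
Gal(K/Q) = S_3 (symmetric group of order 6)

Compute the discriminant of x^3 + (1)*x^2 + (9)*x + (-3): Δ = -3552. Since Δ is not a rational square, the Galois group is not contained in A_3; it must be the full S_3 (irreducibility of the cubic rules out anything smaller).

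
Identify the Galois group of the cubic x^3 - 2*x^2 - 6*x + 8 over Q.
Gal(K/Q) = S_3 (symmetric group of order 6)

Compute the discriminant of x^3 + (-2)*x^2 + (-6)*x + (8): Δ = 1264. Since Δ is not a rational square, the Galois group is not contained in A_3; it must be the full S_3 (irreducibility of the cubic rules out anything smaller).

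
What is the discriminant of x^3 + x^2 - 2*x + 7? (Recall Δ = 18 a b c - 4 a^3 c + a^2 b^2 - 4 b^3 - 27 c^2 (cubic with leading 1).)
Δ = -1567

For x^3 + a x^2 + b x + c the discriminant is Δ = 18 a b c - 4 a^3 c + a^2 b^2 - 4 b^3 - 27 c^2.
Plug a = 1, b = -2, c = 7:
  18*(1)*(-2)*(7) - 4*(1)^3*(7) + (1)^2*(-2)^2 - 4*(-2)^3 - 27*(7)^2
  = -252 + (-28) + 4 + (32) + (-1323)
  = -1567.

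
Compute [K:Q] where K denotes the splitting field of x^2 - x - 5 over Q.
[K:Q] = 2

The discriminant of x^2 + (-1)*x + (-5) is b^2 - 4c = 1 - (-20) = 21. Since 21 is not a perfect square in Q, the polynomial is irreducible over Q. Its two roots generate a degree-2 extension, so [K:Q] = 2.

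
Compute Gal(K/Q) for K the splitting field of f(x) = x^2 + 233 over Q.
Gal(K/Q) = Z/2Z (cyclic of order 2)

x^2 + 233 is irreducible over Q since -233 is not a rational square. The splitting field Q(sqrt(-233)) has degree 2 over Q, and its unique nontrivial automorphism is sqrt(-233) ↦ -sqrt(-233). Hence Gal(Q(sqrt(-233))/Q) = Z/2Z.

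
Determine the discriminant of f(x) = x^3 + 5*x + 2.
Δ = -608

For a depressed cubic x^3 + p x + q the discriminant is Δ = -4 p^3 - 27 q^2 = -4*(5)^3 - 27*(2)^2 = -500 - 108 = -608.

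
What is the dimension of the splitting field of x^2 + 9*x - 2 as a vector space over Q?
[K:Q] = 2

The discriminant of x^2 + (9)*x + (-2) is b^2 - 4c = 81 - (-8) = 89. Since 89 is not a perfect square in Q, the polynomial is irreducible over Q. Its two roots generate a degree-2 extension, so [K:Q] = 2.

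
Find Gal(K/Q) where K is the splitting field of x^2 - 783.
Gal(K/Q) = Z/2Z (cyclic of order 2)

x^2 - 783 is irreducible over Q since 783 is not a rational square. The splitting field Q(sqrt(783)) has degree 2 over Q, and its unique nontrivial automorphism is sqrt(783) ↦ -sqrt(783). Hence Gal(Q(sqrt(783))/Q) = Z/2Z.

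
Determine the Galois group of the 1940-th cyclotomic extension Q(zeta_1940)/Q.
|Gal(Q(zeta_1940)/Q)| = phi(1940) = 768; group ≅ (Z/1940Z)^* ≅ Z/2Z × Z/4Z × Z/96Z

The n-th cyclotomic polynomial Φ_1940(x) is the minimal polynomial of zeta_1940 over Q and has degree phi(1940) = 768. So Q(zeta_1940) is a degree-768 Galois extension with Galois group (Z/1940Z)^*. By CRT, (Z/1940Z)^* ≅ (Z/4Z)^* × (Z/5Z)^* × (Z/97Z)^*. Each prime-power unit group is (Z/4Z)^* ≅ Z/2Z; (Z/5Z)^* ≅ Z/4Z; (Z/97Z)^* ≅ Z/96Z. Hence Gal(Q(zeta_1940)/Q) ≅ Z/2Z × Z/4Z × Z/96Z.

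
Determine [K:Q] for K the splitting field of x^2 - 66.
[K:Q] = 2

The polynomial x^2 - 66 is irreducible over Q since 66 is not a perfect square. Its splitting field is Q(sqrt(66)), which has degree 2 over Q.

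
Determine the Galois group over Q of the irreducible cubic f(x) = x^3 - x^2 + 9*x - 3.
Gal(K/Q) = S_3 (symmetric group of order 6)

Compute the discriminant of x^3 + (-1)*x^2 + (9)*x + (-3): Δ = -2604. Since Δ is not a rational square, the Galois group is not contained in A_3; it must be the full S_3 (irreducibility of the cubic rules out anything smaller).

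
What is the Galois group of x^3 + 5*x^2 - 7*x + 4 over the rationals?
Gal(K/Q) = S_3 (symmetric group of order 6)

Compute the discriminant of x^3 + (5)*x^2 + (-7)*x + (4): Δ = -2355. Since Δ is not a rational square, the Galois group is not contained in A_3; it must be the full S_3 (irreducibility of the cubic rules out anything smaller).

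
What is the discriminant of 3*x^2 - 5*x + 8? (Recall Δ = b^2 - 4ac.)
Δ = -71

For a quadratic a x^2 + b x + c the discriminant is Δ = b^2 - 4ac = (-5)^2 - 4*(3)*(8) = 25 - (96) = -71.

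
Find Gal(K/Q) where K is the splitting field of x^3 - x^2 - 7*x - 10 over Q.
Gal(K/Q) = S_3 (symmetric group of order 6)

Compute the discriminant of x^3 + (-1)*x^2 + (-7)*x + (-10): Δ = -2579. Since Δ is not a rational square, the Galois group is not contained in A_3; it must be the full S_3 (irreducibility of the cubic rules out anything smaller).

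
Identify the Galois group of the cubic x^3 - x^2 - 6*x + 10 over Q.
Gal(K/Q) = S_3 (symmetric group of order 6)

Compute the discriminant of x^3 + (-1)*x^2 + (-6)*x + (10): Δ = -680. Since Δ is not a rational square, the Galois group is not contained in A_3; it must be the full S_3 (irreducibility of the cubic rules out anything smaller).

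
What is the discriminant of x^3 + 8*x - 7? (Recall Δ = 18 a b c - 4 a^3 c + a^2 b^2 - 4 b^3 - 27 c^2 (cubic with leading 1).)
Δ = -3371

For x^3 + a x^2 + b x + c the discriminant is Δ = 18 a b c - 4 a^3 c + a^2 b^2 - 4 b^3 - 27 c^2.
Plug a = 0, b = 8, c = -7:
  18*(0)*(8)*(-7) - 4*(0)^3*(-7) + (0)^2*(8)^2 - 4*(8)^3 - 27*(-7)^2
  = 0 + (0) + 0 + (-2048) + (-1323)
  = -3371.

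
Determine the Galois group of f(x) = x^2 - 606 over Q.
Gal(K/Q) = Z/2Z (cyclic of order 2)

x^2 - 606 is irreducible over Q since 606 is not a rational square. The splitting field Q(sqrt(606)) has degree 2 over Q, and its unique nontrivial automorphism is sqrt(606) ↦ -sqrt(606). Hence Gal(Q(sqrt(606))/Q) = Z/2Z.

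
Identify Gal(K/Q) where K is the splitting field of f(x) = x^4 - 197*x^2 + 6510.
Gal(K/Q) = V_4 (Klein four-group, Z/2Z × Z/2Z)

f factors as (x^2 - 155)(x^2 - 42), so the splitting field is K = Q(sqrt(155), sqrt(42)). The elements 155, 42, 6510 are all non-squares in Q, so sqrt(155) and sqrt(42) generate independent quadratic extensions. Thus [K:Q] = 4 and Gal(K/Q) is generated by the two order-2 automorphisms sqrt(155) ↦ -sqrt(155) and sqrt(42) ↦ -sqrt(42), giving V_4.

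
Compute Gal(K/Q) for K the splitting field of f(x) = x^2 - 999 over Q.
Gal(K/Q) = Z/2Z (cyclic of order 2)

x^2 - 999 is irreducible over Q since 999 is not a rational square. The splitting field Q(sqrt(999)) has degree 2 over Q, and its unique nontrivial automorphism is sqrt(999) ↦ -sqrt(999). Hence Gal(Q(sqrt(999))/Q) = Z/2Z.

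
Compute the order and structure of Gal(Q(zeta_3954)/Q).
|Gal(Q(zeta_3954)/Q)| = phi(3954) = 1316; group ≅ (Z/3954Z)^* ≅ Z/2Z × Z/658Z

The n-th cyclotomic polynomial Φ_3954(x) is the minimal polynomial of zeta_3954 over Q and has degree phi(3954) = 1316. So Q(zeta_3954) is a degree-1316 Galois extension with Galois group (Z/3954Z)^*. By CRT, (Z/3954Z)^* ≅ (Z/2Z)^* × (Z/3Z)^* × (Z/659Z)^*. Each prime-power unit group is (Z/2Z)^* ≅ trivial group (order 1); (Z/3Z)^* ≅ Z/2Z; (Z/659Z)^* ≅ Z/658Z. Hence Gal(Q(zeta_3954)/Q) ≅ Z/2Z × Z/658Z.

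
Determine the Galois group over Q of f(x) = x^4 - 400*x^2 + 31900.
Gal(K/Q) = V_4 (Klein four-group, Z/2Z × Z/2Z)

f factors as (x^2 - 110)(x^2 - 290), so the splitting field is K = Q(sqrt(110), sqrt(290)). The elements 110, 290, 31900 are all non-squares in Q, so sqrt(110) and sqrt(290) generate independent quadratic extensions. Thus [K:Q] = 4 and Gal(K/Q) is generated by the two order-2 automorphisms sqrt(110) ↦ -sqrt(110) and sqrt(290) ↦ -sqrt(290), giving V_4.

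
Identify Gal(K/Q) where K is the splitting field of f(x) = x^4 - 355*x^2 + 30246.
Gal(K/Q) = V_4 (Klein four-group, Z/2Z × Z/2Z)

f factors as (x^2 - 142)(x^2 - 213), so the splitting field is K = Q(sqrt(142), sqrt(213)). The elements 142, 213, 30246 are all non-squares in Q, so sqrt(142) and sqrt(213) generate independent quadratic extensions. Thus [K:Q] = 4 and Gal(K/Q) is generated by the two order-2 automorphisms sqrt(142) ↦ -sqrt(142) and sqrt(213) ↦ -sqrt(213), giving V_4.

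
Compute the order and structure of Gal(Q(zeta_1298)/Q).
|Gal(Q(zeta_1298)/Q)| = phi(1298) = 580; group ≅ (Z/1298Z)^* ≅ Z/10Z × Z/58Z

The n-th cyclotomic polynomial Φ_1298(x) is the minimal polynomial of zeta_1298 over Q and has degree phi(1298) = 580. So Q(zeta_1298) is a degree-580 Galois extension with Galois group (Z/1298Z)^*. By CRT, (Z/1298Z)^* ≅ (Z/2Z)^* × (Z/11Z)^* × (Z/59Z)^*. Each prime-power unit group is (Z/2Z)^* ≅ trivial group (order 1); (Z/11Z)^* ≅ Z/10Z; (Z/59Z)^* ≅ Z/58Z. Hence Gal(Q(zeta_1298)/Q) ≅ Z/10Z × Z/58Z.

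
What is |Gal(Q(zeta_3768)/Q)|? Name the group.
|Gal(Q(zeta_3768)/Q)| = phi(3768) = 1248; group ≅ (Z/3768Z)^* ≅ Z/2Z × Z/2Z × Z/2Z × Z/156Z

The n-th cyclotomic polynomial Φ_3768(x) is the minimal polynomial of zeta_3768 over Q and has degree phi(3768) = 1248. So Q(zeta_3768) is a degree-1248 Galois extension with Galois group (Z/3768Z)^*. By CRT, (Z/3768Z)^* ≅ (Z/8Z)^* × (Z/3Z)^* × (Z/157Z)^*. Each prime-power unit group is (Z/8Z)^* ≅ Z/2Z × Z/2Z; (Z/3Z)^* ≅ Z/2Z; (Z/157Z)^* ≅ Z/156Z. Hence Gal(Q(zeta_3768)/Q) ≅ Z/2Z × Z/2Z × Z/2Z × Z/156Z.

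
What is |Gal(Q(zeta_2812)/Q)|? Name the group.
|Gal(Q(zeta_2812)/Q)| = phi(2812) = 1296; group ≅ (Z/2812Z)^* ≅ Z/2Z × Z/18Z × Z/36Z

The n-th cyclotomic polynomial Φ_2812(x) is the minimal polynomial of zeta_2812 over Q and has degree phi(2812) = 1296. So Q(zeta_2812) is a degree-1296 Galois extension with Galois group (Z/2812Z)^*. By CRT, (Z/2812Z)^* ≅ (Z/4Z)^* × (Z/19Z)^* × (Z/37Z)^*. Each prime-power unit group is (Z/4Z)^* ≅ Z/2Z; (Z/19Z)^* ≅ Z/18Z; (Z/37Z)^* ≅ Z/36Z. Hence Gal(Q(zeta_2812)/Q) ≅ Z/2Z × Z/18Z × Z/36Z.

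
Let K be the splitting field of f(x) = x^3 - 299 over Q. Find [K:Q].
[K:Q] = 6

x^3 - 299 has one real root r = 299^(1/3) and two complex roots r*zeta_3, r*zeta_3^2 where zeta_3 = e^(2*pi*i/3). The splitting field is Q(r, zeta_3). [Q(r):Q] = 3 and [Q(zeta_3):Q] = 2 with gcd = 1, so [Q(r, zeta_3):Q] = 3 * 2 = 6.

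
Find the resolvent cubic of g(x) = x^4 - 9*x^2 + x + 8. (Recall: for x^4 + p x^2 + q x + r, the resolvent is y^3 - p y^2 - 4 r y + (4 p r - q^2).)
h(y) = y^3 + 9*y^2 - 32*y - 289

Identify coefficients: p = -9, q = 1, r = 8.
Plug into h(y) = y^3 - p y^2 - 4 r y + (4 p r - q^2):
  h(y) = y^3 - (-9) y^2 - 4*(8) y + (4*(-9)*(8) - (1)^2)
       = y^3 + (9) y^2 + (-32) y + (-289).
Simplifying: h(y) = y^3 + 9*y^2 - 32*y - 289.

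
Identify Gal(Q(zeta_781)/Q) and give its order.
|Gal(Q(zeta_781)/Q)| = phi(781) = 700; group ≅ (Z/781Z)^* ≅ Z/10Z × Z/70Z

The n-th cyclotomic polynomial Φ_781(x) is the minimal polynomial of zeta_781 over Q and has degree phi(781) = 700. So Q(zeta_781) is a degree-700 Galois extension with Galois group (Z/781Z)^*. By CRT, (Z/781Z)^* ≅ (Z/11Z)^* × (Z/71Z)^*. Each prime-power unit group is (Z/11Z)^* ≅ Z/10Z; (Z/71Z)^* ≅ Z/70Z. Hence Gal(Q(zeta_781)/Q) ≅ Z/10Z × Z/70Z.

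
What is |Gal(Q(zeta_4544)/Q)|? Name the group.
|Gal(Q(zeta_4544)/Q)| = phi(4544) = 2240; group ≅ (Z/4544Z)^* ≅ Z/2Z × Z/16Z × Z/70Z

The n-th cyclotomic polynomial Φ_4544(x) is the minimal polynomial of zeta_4544 over Q and has degree phi(4544) = 2240. So Q(zeta_4544) is a degree-2240 Galois extension with Galois group (Z/4544Z)^*. By CRT, (Z/4544Z)^* ≅ (Z/64Z)^* × (Z/71Z)^*. Each prime-power unit group is (Z/64Z)^* ≅ Z/2Z × Z/16Z; (Z/71Z)^* ≅ Z/70Z. Hence Gal(Q(zeta_4544)/Q) ≅ Z/2Z × Z/16Z × Z/70Z.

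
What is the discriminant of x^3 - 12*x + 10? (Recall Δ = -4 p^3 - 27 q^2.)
Δ = 4212

For a depressed cubic x^3 + p x + q the discriminant is Δ = -4 p^3 - 27 q^2 = -4*(-12)^3 - 27*(10)^2 = 6912 - 2700 = 4212.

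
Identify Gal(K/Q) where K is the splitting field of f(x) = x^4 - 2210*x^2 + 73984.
Gal(K/Q) = Z/2Z (cyclic of order 2)

f factors as (x^2 - 2176)(x^2 - 34), so the splitting field is K = Q(sqrt(2176), sqrt(34)). The squarefree part of 2176 is 34 and the squarefree part of 34 is also 34, so sqrt(2176) and sqrt(34) are both rational multiples of sqrt(34). Hence Q(sqrt(2176)) = Q(sqrt(34)) = Q(sqrt(34)), and the splitting field collapses to a single degree-2 extension with Galois group Z/2Z.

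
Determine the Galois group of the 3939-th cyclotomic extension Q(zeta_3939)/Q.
|Gal(Q(zeta_3939)/Q)| = phi(3939) = 2400; group ≅ (Z/3939Z)^* ≅ Z/2Z × Z/12Z × Z/100Z

The n-th cyclotomic polynomial Φ_3939(x) is the minimal polynomial of zeta_3939 over Q and has degree phi(3939) = 2400. So Q(zeta_3939) is a degree-2400 Galois extension with Galois group (Z/3939Z)^*. By CRT, (Z/3939Z)^* ≅ (Z/3Z)^* × (Z/13Z)^* × (Z/101Z)^*. Each prime-power unit group is (Z/3Z)^* ≅ Z/2Z; (Z/13Z)^* ≅ Z/12Z; (Z/101Z)^* ≅ Z/100Z. Hence Gal(Q(zeta_3939)/Q) ≅ Z/2Z × Z/12Z × Z/100Z.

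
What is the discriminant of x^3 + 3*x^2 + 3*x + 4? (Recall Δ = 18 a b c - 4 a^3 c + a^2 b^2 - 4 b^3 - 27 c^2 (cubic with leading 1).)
Δ = -243

For x^3 + a x^2 + b x + c the discriminant is Δ = 18 a b c - 4 a^3 c + a^2 b^2 - 4 b^3 - 27 c^2.
Plug a = 3, b = 3, c = 4:
  18*(3)*(3)*(4) - 4*(3)^3*(4) + (3)^2*(3)^2 - 4*(3)^3 - 27*(4)^2
  = 648 + (-432) + 81 + (-108) + (-432)
  = -243.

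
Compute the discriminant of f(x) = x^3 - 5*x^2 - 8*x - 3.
Δ = -255

For x^3 + a x^2 + b x + c the discriminant is Δ = 18 a b c - 4 a^3 c + a^2 b^2 - 4 b^3 - 27 c^2.
Plug a = -5, b = -8, c = -3:
  18*(-5)*(-8)*(-3) - 4*(-5)^3*(-3) + (-5)^2*(-8)^2 - 4*(-8)^3 - 27*(-3)^2
  = -2160 + (-1500) + 1600 + (2048) + (-243)
  = -255.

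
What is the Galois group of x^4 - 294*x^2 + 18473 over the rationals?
Gal(K/Q) = V_4 (Klein four-group, Z/2Z × Z/2Z)

f factors as (x^2 - 91)(x^2 - 203), so the splitting field is K = Q(sqrt(91), sqrt(203)). The elements 91, 203, 18473 are all non-squares in Q, so sqrt(91) and sqrt(203) generate independent quadratic extensions. Thus [K:Q] = 4 and Gal(K/Q) is generated by the two order-2 automorphisms sqrt(91) ↦ -sqrt(91) and sqrt(203) ↦ -sqrt(203), giving V_4.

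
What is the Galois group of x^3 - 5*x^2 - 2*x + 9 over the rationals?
Gal(K/Q) = S_3 (symmetric group of order 6)

Compute the discriminant of x^3 + (-5)*x^2 + (-2)*x + (9): Δ = 4065. Since Δ is not a rational square, the Galois group is not contained in A_3; it must be the full S_3 (irreducibility of the cubic rules out anything smaller).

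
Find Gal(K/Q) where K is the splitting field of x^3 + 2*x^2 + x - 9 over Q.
Gal(K/Q) = S_3 (symmetric group of order 6)

Compute the discriminant of x^3 + (2)*x^2 + (1)*x + (-9): Δ = -2223. Since Δ is not a rational square, the Galois group is not contained in A_3; it must be the full S_3 (irreducibility of the cubic rules out anything smaller).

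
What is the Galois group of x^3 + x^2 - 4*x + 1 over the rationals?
Gal(K/Q) = A_3 (cyclic of order 3)

Compute the discriminant of x^3 + (1)*x^2 + (-4)*x + (1): Δ = 169. Since Δ is a perfect square (Δ = 13^2), the Galois group is contained in A_3. Irreducibility forces the group to be transitive on three roots, so Gal = A_3.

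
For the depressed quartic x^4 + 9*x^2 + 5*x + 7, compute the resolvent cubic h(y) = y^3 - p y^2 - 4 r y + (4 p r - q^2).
h(y) = y^3 - 9*y^2 - 28*y + 227

Identify coefficients: p = 9, q = 5, r = 7.
Plug into h(y) = y^3 - p y^2 - 4 r y + (4 p r - q^2):
  h(y) = y^3 - (9) y^2 - 4*(7) y + (4*(9)*(7) - (5)^2)
       = y^3 + (-9) y^2 + (-28) y + (227).
Simplifying: h(y) = y^3 - 9*y^2 - 28*y + 227.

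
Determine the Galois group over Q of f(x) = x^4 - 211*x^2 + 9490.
Gal(K/Q) = V_4 (Klein four-group, Z/2Z × Z/2Z)

f factors as (x^2 - 146)(x^2 - 65), so the splitting field is K = Q(sqrt(146), sqrt(65)). The elements 146, 65, 9490 are all non-squares in Q, so sqrt(146) and sqrt(65) generate independent quadratic extensions. Thus [K:Q] = 4 and Gal(K/Q) is generated by the two order-2 automorphisms sqrt(146) ↦ -sqrt(146) and sqrt(65) ↦ -sqrt(65), giving V_4.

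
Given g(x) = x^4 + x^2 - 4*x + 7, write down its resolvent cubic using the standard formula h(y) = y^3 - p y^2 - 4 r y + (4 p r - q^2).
h(y) = y^3 - y^2 - 28*y + 12

Identify coefficients: p = 1, q = -4, r = 7.
Plug into h(y) = y^3 - p y^2 - 4 r y + (4 p r - q^2):
  h(y) = y^3 - (1) y^2 - 4*(7) y + (4*(1)*(7) - (-4)^2)
       = y^3 + (-1) y^2 + (-28) y + (12).
Simplifying: h(y) = y^3 - y^2 - 28*y + 12.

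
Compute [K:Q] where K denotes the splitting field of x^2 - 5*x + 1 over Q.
[K:Q] = 2

The discriminant of x^2 + (-5)*x + (1) is b^2 - 4c = 25 - (4) = 21. Since 21 is not a perfect square in Q, the polynomial is irreducible over Q. Its two roots generate a degree-2 extension, so [K:Q] = 2.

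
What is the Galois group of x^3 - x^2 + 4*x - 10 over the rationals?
Gal(K/Q) = S_3 (symmetric group of order 6)

Compute the discriminant of x^3 + (-1)*x^2 + (4)*x + (-10): Δ = -2260. Since Δ is not a rational square, the Galois group is not contained in A_3; it must be the full S_3 (irreducibility of the cubic rules out anything smaller).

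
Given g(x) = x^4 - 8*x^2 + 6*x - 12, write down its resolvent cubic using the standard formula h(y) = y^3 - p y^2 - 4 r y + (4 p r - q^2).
h(y) = y^3 + 8*y^2 + 48*y + 348

Identify coefficients: p = -8, q = 6, r = -12.
Plug into h(y) = y^3 - p y^2 - 4 r y + (4 p r - q^2):
  h(y) = y^3 - (-8) y^2 - 4*(-12) y + (4*(-8)*(-12) - (6)^2)
       = y^3 + (8) y^2 + (48) y + (348).
Simplifying: h(y) = y^3 + 8*y^2 + 48*y + 348.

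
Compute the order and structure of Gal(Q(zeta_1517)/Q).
|Gal(Q(zeta_1517)/Q)| = phi(1517) = 1440; group ≅ (Z/1517Z)^* ≅ Z/36Z × Z/40Z

The n-th cyclotomic polynomial Φ_1517(x) is the minimal polynomial of zeta_1517 over Q and has degree phi(1517) = 1440. So Q(zeta_1517) is a degree-1440 Galois extension with Galois group (Z/1517Z)^*. By CRT, (Z/1517Z)^* ≅ (Z/37Z)^* × (Z/41Z)^*. Each prime-power unit group is (Z/37Z)^* ≅ Z/36Z; (Z/41Z)^* ≅ Z/40Z. Hence Gal(Q(zeta_1517)/Q) ≅ Z/36Z × Z/40Z.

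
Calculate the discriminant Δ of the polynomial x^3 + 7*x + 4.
Δ = -1804

For a depressed cubic x^3 + p x + q the discriminant is Δ = -4 p^3 - 27 q^2 = -4*(7)^3 - 27*(4)^2 = -1372 - 432 = -1804.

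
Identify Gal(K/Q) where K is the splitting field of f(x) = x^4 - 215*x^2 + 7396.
Gal(K/Q) = Z/2Z (cyclic of order 2)

f factors as (x^2 - 172)(x^2 - 43), so the splitting field is K = Q(sqrt(172), sqrt(43)). The squarefree part of 172 is 43 and the squarefree part of 43 is also 43, so sqrt(172) and sqrt(43) are both rational multiples of sqrt(43). Hence Q(sqrt(172)) = Q(sqrt(43)) = Q(sqrt(43)), and the splitting field collapses to a single degree-2 extension with Galois group Z/2Z.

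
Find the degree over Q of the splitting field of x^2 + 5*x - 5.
[K:Q] = 2

The discriminant of x^2 + (5)*x + (-5) is b^2 - 4c = 25 - (-20) = 45. Since 45 is not a perfect square in Q, the polynomial is irreducible over Q. Its two roots generate a degree-2 extension, so [K:Q] = 2.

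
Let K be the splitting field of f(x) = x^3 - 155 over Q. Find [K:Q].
[K:Q] = 6

x^3 - 155 has one real root r = 155^(1/3) and two complex roots r*zeta_3, r*zeta_3^2 where zeta_3 = e^(2*pi*i/3). The splitting field is Q(r, zeta_3). [Q(r):Q] = 3 and [Q(zeta_3):Q] = 2 with gcd = 1, so [Q(r, zeta_3):Q] = 3 * 2 = 6.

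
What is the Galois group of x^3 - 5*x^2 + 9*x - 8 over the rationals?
Gal(K/Q) = S_3 (symmetric group of order 6)

Compute the discriminant of x^3 + (-5)*x^2 + (9)*x + (-8): Δ = -139. Since Δ is not a rational square, the Galois group is not contained in A_3; it must be the full S_3 (irreducibility of the cubic rules out anything smaller).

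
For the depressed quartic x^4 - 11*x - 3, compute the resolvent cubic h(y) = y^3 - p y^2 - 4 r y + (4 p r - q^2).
h(y) = y^3 + 12*y - 121

Identify coefficients: p = 0, q = -11, r = -3.
Plug into h(y) = y^3 - p y^2 - 4 r y + (4 p r - q^2):
  h(y) = y^3 - (0) y^2 - 4*(-3) y + (4*(0)*(-3) - (-11)^2)
       = y^3 + (0) y^2 + (12) y + (-121).
Simplifying: h(y) = y^3 + 12*y - 121.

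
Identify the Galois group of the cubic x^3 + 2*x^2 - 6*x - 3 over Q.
Gal(K/Q) = S_3 (symmetric group of order 6)

Compute the discriminant of x^3 + (2)*x^2 + (-6)*x + (-3): Δ = 1509. Since Δ is not a rational square, the Galois group is not contained in A_3; it must be the full S_3 (irreducibility of the cubic rules out anything smaller).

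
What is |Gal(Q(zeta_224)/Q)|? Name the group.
|Gal(Q(zeta_224)/Q)| = phi(224) = 96; group ≅ (Z/224Z)^* ≅ Z/2Z × Z/6Z × Z/8Z

The n-th cyclotomic polynomial Φ_224(x) is the minimal polynomial of zeta_224 over Q and has degree phi(224) = 96. So Q(zeta_224) is a degree-96 Galois extension with Galois group (Z/224Z)^*. By CRT, (Z/224Z)^* ≅ (Z/32Z)^* × (Z/7Z)^*. Each prime-power unit group is (Z/32Z)^* ≅ Z/2Z × Z/8Z; (Z/7Z)^* ≅ Z/6Z. Hence Gal(Q(zeta_224)/Q) ≅ Z/2Z × Z/6Z × Z/8Z.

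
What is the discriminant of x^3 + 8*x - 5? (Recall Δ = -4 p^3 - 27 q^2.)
Δ = -2723

For a depressed cubic x^3 + p x + q the discriminant is Δ = -4 p^3 - 27 q^2 = -4*(8)^3 - 27*(-5)^2 = -2048 - 675 = -2723.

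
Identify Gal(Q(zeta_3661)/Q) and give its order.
|Gal(Q(zeta_3661)/Q)| = phi(3661) = 3132; group ≅ (Z/3661Z)^* ≅ Z/6Z × Z/522Z

The n-th cyclotomic polynomial Φ_3661(x) is the minimal polynomial of zeta_3661 over Q and has degree phi(3661) = 3132. So Q(zeta_3661) is a degree-3132 Galois extension with Galois group (Z/3661Z)^*. By CRT, (Z/3661Z)^* ≅ (Z/7Z)^* × (Z/523Z)^*. Each prime-power unit group is (Z/7Z)^* ≅ Z/6Z; (Z/523Z)^* ≅ Z/522Z. Hence Gal(Q(zeta_3661)/Q) ≅ Z/6Z × Z/522Z.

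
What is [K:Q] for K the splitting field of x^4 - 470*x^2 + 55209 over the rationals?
[K:Q] = 4

f factors as (x^2 - 239)(x^2 - 231); the splitting field is K = Q(sqrt(239), sqrt(231)). Since 239, 231, and 55209 are all non-squares in Q, the three subfields Q(sqrt(239)), Q(sqrt(231)), Q(sqrt(55209)) are distinct degree-2 extensions, so [K:Q] = 4 (Klein four Galois group).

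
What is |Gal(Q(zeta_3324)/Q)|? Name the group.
|Gal(Q(zeta_3324)/Q)| = phi(3324) = 1104; group ≅ (Z/3324Z)^* ≅ Z/2Z × Z/2Z × Z/276Z

The n-th cyclotomic polynomial Φ_3324(x) is the minimal polynomial of zeta_3324 over Q and has degree phi(3324) = 1104. So Q(zeta_3324) is a degree-1104 Galois extension with Galois group (Z/3324Z)^*. By CRT, (Z/3324Z)^* ≅ (Z/4Z)^* × (Z/3Z)^* × (Z/277Z)^*. Each prime-power unit group is (Z/4Z)^* ≅ Z/2Z; (Z/3Z)^* ≅ Z/2Z; (Z/277Z)^* ≅ Z/276Z. Hence Gal(Q(zeta_3324)/Q) ≅ Z/2Z × Z/2Z × Z/276Z.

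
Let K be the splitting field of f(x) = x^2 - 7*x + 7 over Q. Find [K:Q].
[K:Q] = 2

The discriminant of x^2 + (-7)*x + (7) is b^2 - 4c = 49 - (28) = 21. Since 21 is not a perfect square in Q, the polynomial is irreducible over Q. Its two roots generate a degree-2 extension, so [K:Q] = 2.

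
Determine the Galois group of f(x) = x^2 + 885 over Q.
Gal(K/Q) = Z/2Z (cyclic of order 2)

x^2 + 885 is irreducible over Q since -885 is not a rational square. The splitting field Q(sqrt(-885)) has degree 2 over Q, and its unique nontrivial automorphism is sqrt(-885) ↦ -sqrt(-885). Hence Gal(Q(sqrt(-885))/Q) = Z/2Z.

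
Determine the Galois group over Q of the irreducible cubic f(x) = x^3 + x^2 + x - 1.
Gal(K/Q) = S_3 (symmetric group of order 6)

Compute the discriminant of x^3 + (1)*x^2 + (1)*x + (-1): Δ = -44. Since Δ is not a rational square, the Galois group is not contained in A_3; it must be the full S_3 (irreducibility of the cubic rules out anything smaller).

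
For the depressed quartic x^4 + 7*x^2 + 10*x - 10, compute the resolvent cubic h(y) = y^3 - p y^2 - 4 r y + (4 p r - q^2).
h(y) = y^3 - 7*y^2 + 40*y - 380

Identify coefficients: p = 7, q = 10, r = -10.
Plug into h(y) = y^3 - p y^2 - 4 r y + (4 p r - q^2):
  h(y) = y^3 - (7) y^2 - 4*(-10) y + (4*(7)*(-10) - (10)^2)
       = y^3 + (-7) y^2 + (40) y + (-380).
Simplifying: h(y) = y^3 - 7*y^2 + 40*y - 380.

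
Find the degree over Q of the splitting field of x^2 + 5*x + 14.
[K:Q] = 2

The discriminant of x^2 + (5)*x + (14) is b^2 - 4c = 25 - (56) = -31. Since -31 is not a perfect square in Q, the polynomial is irreducible over Q. Its two roots generate a degree-2 extension, so [K:Q] = 2.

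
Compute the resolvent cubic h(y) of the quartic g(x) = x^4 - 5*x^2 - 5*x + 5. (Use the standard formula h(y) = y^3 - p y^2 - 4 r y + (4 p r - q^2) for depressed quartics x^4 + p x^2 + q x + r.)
h(y) = y^3 + 5*y^2 - 20*y - 125

Identify coefficients: p = -5, q = -5, r = 5.
Plug into h(y) = y^3 - p y^2 - 4 r y + (4 p r - q^2):
  h(y) = y^3 - (-5) y^2 - 4*(5) y + (4*(-5)*(5) - (-5)^2)
       = y^3 + (5) y^2 + (-20) y + (-125).
Simplifying: h(y) = y^3 + 5*y^2 - 20*y - 125.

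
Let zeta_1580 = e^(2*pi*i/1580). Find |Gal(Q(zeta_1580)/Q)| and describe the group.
|Gal(Q(zeta_1580)/Q)| = phi(1580) = 624; group ≅ (Z/1580Z)^* ≅ Z/2Z × Z/4Z × Z/78Z

The n-th cyclotomic polynomial Φ_1580(x) is the minimal polynomial of zeta_1580 over Q and has degree phi(1580) = 624. So Q(zeta_1580) is a degree-624 Galois extension with Galois group (Z/1580Z)^*. By CRT, (Z/1580Z)^* ≅ (Z/4Z)^* × (Z/5Z)^* × (Z/79Z)^*. Each prime-power unit group is (Z/4Z)^* ≅ Z/2Z; (Z/5Z)^* ≅ Z/4Z; (Z/79Z)^* ≅ Z/78Z. Hence Gal(Q(zeta_1580)/Q) ≅ Z/2Z × Z/4Z × Z/78Z.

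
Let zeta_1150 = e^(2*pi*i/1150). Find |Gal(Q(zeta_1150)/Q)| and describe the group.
|Gal(Q(zeta_1150)/Q)| = phi(1150) = 440; group ≅ (Z/1150Z)^* ≅ Z/20Z × Z/22Z

The n-th cyclotomic polynomial Φ_1150(x) is the minimal polynomial of zeta_1150 over Q and has degree phi(1150) = 440. So Q(zeta_1150) is a degree-440 Galois extension with Galois group (Z/1150Z)^*. By CRT, (Z/1150Z)^* ≅ (Z/2Z)^* × (Z/25Z)^* × (Z/23Z)^*. Each prime-power unit group is (Z/2Z)^* ≅ trivial group (order 1); (Z/25Z)^* ≅ Z/20Z; (Z/23Z)^* ≅ Z/22Z. Hence Gal(Q(zeta_1150)/Q) ≅ Z/20Z × Z/22Z.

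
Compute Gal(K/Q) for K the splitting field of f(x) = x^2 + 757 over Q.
Gal(K/Q) = Z/2Z (cyclic of order 2)

x^2 + 757 is irreducible over Q since -757 is not a rational square. The splitting field Q(sqrt(-757)) has degree 2 over Q, and its unique nontrivial automorphism is sqrt(-757) ↦ -sqrt(-757). Hence Gal(Q(sqrt(-757))/Q) = Z/2Z.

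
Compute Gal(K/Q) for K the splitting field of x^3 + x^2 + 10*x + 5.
Gal(K/Q) = S_3 (symmetric group of order 6)

Compute the discriminant of x^3 + (1)*x^2 + (10)*x + (5): Δ = -3695. Since Δ is not a rational square, the Galois group is not contained in A_3; it must be the full S_3 (irreducibility of the cubic rules out anything smaller).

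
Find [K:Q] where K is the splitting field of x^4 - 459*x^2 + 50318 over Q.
[K:Q] = 4

f factors as (x^2 - 181)(x^2 - 278); the splitting field is K = Q(sqrt(181), sqrt(278)). Since 181, 278, and 50318 are all non-squares in Q, the three subfields Q(sqrt(181)), Q(sqrt(278)), Q(sqrt(50318)) are distinct degree-2 extensions, so [K:Q] = 4 (Klein four Galois group).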